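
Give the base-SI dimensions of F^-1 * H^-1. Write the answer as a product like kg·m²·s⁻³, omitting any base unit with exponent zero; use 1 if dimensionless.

F = kg⁻¹·m⁻²·s⁴·A².
So F⁻¹ = kg·m²·s⁻⁴·A⁻².
H = kg·m²·s⁻²·A⁻².
So H⁻¹ = kg⁻¹·m⁻²·s²·A².
Combining: F⁻¹·H⁻¹ = (kg·m²·s⁻⁴·A⁻²) · (kg⁻¹·m⁻²·s²·A²) = s⁻².

s⁻²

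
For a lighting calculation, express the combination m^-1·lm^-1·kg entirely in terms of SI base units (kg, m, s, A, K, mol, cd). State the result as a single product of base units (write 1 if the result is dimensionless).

kg·m⁻¹·cd⁻¹

lm = cd·sr = cd (luminous flux; sr is dimensionless).
So lm⁻¹ = cd⁻¹.
Combining: m⁻¹·lm⁻¹·kg = m⁻¹ · cd⁻¹ · kg = kg·m⁻¹·cd⁻¹.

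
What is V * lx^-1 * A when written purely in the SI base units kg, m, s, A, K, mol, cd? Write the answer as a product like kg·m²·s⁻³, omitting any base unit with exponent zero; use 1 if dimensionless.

kg·m⁴·s⁻³·cd⁻¹

V = W/A (potential = power per current),
    = kg·m²·s⁻³·A⁻¹.
lx = lm/m² (illuminance = luminous flux per area),
    = m⁻²·cd.
So lx⁻¹ = m²·cd⁻¹.
Combining: V·lx⁻¹·A = (kg·m²·s⁻³·A⁻¹) · (m²·cd⁻¹) · A = kg·m⁴·s⁻³·cd⁻¹.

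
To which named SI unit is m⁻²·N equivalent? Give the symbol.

N = kg·m/s² = kg·m·s⁻² (force = mass × acceleration).
Combining: m⁻²·N = m⁻² · (kg·m·s⁻²) = kg·m⁻¹·s⁻².
kg·m⁻¹·s⁻² is the base-SI form of the pascal.

Pa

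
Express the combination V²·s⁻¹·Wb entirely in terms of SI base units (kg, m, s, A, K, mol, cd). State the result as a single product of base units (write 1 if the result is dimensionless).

kg³·m⁶·s⁻⁹·A⁻³

V = W/A (potential = power per current),
    = kg·m²·s⁻³·A⁻¹.
So V² = kg²·m⁴·s⁻⁶·A⁻².
Wb = V·s (flux: a volt is a weber per second),
    = kg·m²·s⁻²·A⁻¹.
Combining: V²·s⁻¹·Wb = (kg²·m⁴·s⁻⁶·A⁻²) · s⁻¹ · (kg·m²·s⁻²·A⁻¹) = kg³·m⁶·s⁻⁹·A⁻³.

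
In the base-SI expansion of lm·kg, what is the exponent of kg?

lm = cd·sr = cd (luminous flux; sr is dimensionless).
Combining: lm·kg = cd · kg = kg·cd.
The exponent of kg is 1.

1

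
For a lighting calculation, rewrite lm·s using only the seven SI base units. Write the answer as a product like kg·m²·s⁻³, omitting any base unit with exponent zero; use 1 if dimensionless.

lm = cd·sr = cd (luminous flux; sr is dimensionless).
Combining: lm·s = cd · s = s·cd.

s·cd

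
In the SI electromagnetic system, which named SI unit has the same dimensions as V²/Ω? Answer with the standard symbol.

W

Ω = V/A (resistance = voltage per current),
    = kg·m²·s⁻³·A⁻².
So Ω⁻¹ = kg⁻¹·m⁻²·s³·A².
V = W/A (potential = power per current),
    = kg·m²·s⁻³·A⁻¹.
So V² = kg²·m⁴·s⁻⁶·A⁻².
Combining: Ω⁻¹·V² = (kg⁻¹·m⁻²·s³·A²) · (kg²·m⁴·s⁻⁶·A⁻²) = kg·m²·s⁻³.
kg·m²·s⁻³ is the base-SI form of the watt.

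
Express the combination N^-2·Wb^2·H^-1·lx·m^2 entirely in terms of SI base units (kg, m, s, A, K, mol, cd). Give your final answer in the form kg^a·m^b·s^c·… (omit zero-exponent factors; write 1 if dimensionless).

N = kg·m/s² = kg·m·s⁻² (force = mass × acceleration).
So N⁻² = kg⁻²·m⁻²·s⁴.
Wb = V·s (flux: a volt is a weber per second),
    = kg·m²·s⁻²·A⁻¹.
So Wb² = kg²·m⁴·s⁻⁴·A⁻².
H = Wb/A (inductance = flux per current),
    = kg·m²·s⁻²·A⁻².
So H⁻¹ = kg⁻¹·m⁻²·s²·A².
lx = lm/m² (illuminance = luminous flux per area),
    = m⁻²·cd.
Combining: N⁻²·Wb²·H⁻¹·lx·m² = (kg⁻²·m⁻²·s⁴) · (kg²·m⁴·s⁻⁴·A⁻²) · (kg⁻¹·m⁻²·s²·A²) · (m⁻²·cd) · m² = kg⁻¹·s²·cd.

kg⁻¹·s²·cd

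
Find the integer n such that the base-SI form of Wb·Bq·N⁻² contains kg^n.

Wb = kg·m²·s⁻²·A⁻¹.
Bq = s⁻¹.
N = kg·m·s⁻².
So N⁻² = kg⁻²·m⁻²·s⁴.
Combining: Wb·Bq·N⁻² = (kg·m²·s⁻²·A⁻¹) · s⁻¹ · (kg⁻²·m⁻²·s⁴) = kg⁻¹·s·A⁻¹.
The exponent of kg is -1.

-1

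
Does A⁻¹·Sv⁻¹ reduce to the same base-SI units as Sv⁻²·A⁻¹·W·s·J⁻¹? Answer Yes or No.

Left side:
  Sv = m²·s⁻².
  So Sv⁻¹ = m⁻²·s².
  Combining: A⁻¹·Sv⁻¹ = A⁻¹ · (m⁻²·s²) = m⁻²·s²·A⁻¹.
Right side:
  Sv = J/kg (equivalent dose = energy per mass),
      = m²·s⁻².
  So Sv⁻² = m⁻⁴·s⁴.
  W = J/s (power = energy per time),
      = kg·m²·s⁻³.
  J = N·m (work = force × distance),
      = kg·m²·s⁻².
  So J⁻¹ = kg⁻¹·m⁻²·s².
  Combining: Sv⁻²·A⁻¹·W·s·J⁻¹ = (m⁻⁴·s⁴) · A⁻¹ · (kg·m²·s⁻³) · s · (kg⁻¹·m⁻²·s²) = m⁻⁴·s⁴·A⁻¹.
Left is m⁻²·s²·A⁻¹; right is m⁻⁴·s⁴·A⁻¹ — different.

No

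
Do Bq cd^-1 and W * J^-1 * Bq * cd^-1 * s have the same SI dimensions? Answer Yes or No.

Left side:
  Bq = s⁻¹.
  Combining: Bq·cd⁻¹ = s⁻¹ · cd⁻¹ = s⁻¹·cd⁻¹.
Right side:
  W = J/s (power = energy per time),
      = kg·m²·s⁻³.
  J = N·m (work = force × distance),
      = kg·m²·s⁻².
  So J⁻¹ = kg⁻¹·m⁻²·s².
  Bq = 1/s = s⁻¹ (activity is decays per second).
  Combining: W·J⁻¹·Bq·cd⁻¹·s = (kg·m²·s⁻³) · (kg⁻¹·m⁻²·s²) · s⁻¹ · cd⁻¹ · s = s⁻¹·cd⁻¹.
Both reduce to s⁻¹·cd⁻¹.

Yes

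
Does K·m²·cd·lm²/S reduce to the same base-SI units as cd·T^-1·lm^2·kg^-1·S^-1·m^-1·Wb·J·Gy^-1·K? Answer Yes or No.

Left side:
  lm = cd·sr = cd (luminous flux; sr is dimensionless).
  So lm² = cd².
  S = 1/Ω (conductance is reciprocal resistance),
      = kg⁻¹·m⁻²·s³·A².
  So S⁻¹ = kg·m²·s⁻³·A⁻².
  Combining: K·m²·cd·lm²·S⁻¹ = K · m² · cd · cd² · (kg·m²·s⁻³·A⁻²) = kg·m⁴·s⁻³·A⁻²·K·cd³.
Right side:
  T = kg·s⁻²·A⁻¹.
  So T⁻¹ = kg⁻¹·s²·A.
  lm = cd.
  So lm² = cd².
  S = kg⁻¹·m⁻²·s³·A².
  So S⁻¹ = kg·m²·s⁻³·A⁻².
  Wb = kg·m²·s⁻²·A⁻¹.
  J = kg·m²·s⁻².
  Gy = m²·s⁻².
  So Gy⁻¹ = m⁻²·s².
  Combining: cd·T⁻¹·lm²·kg⁻¹·S⁻¹·m⁻¹·Wb·J·Gy⁻¹·K = cd · (kg⁻¹·s²·A) · cd² · kg⁻¹ · (kg·m²·s⁻³·A⁻²) · m⁻¹ · (kg·m²·s⁻²·A⁻¹) · (kg·m²·s⁻²) · (m⁻²·s²) · K = kg·m³·s⁻³·A⁻²·K·cd³.
Left is kg·m⁴·s⁻³·A⁻²·K·cd³; right is kg·m³·s⁻³·A⁻²·K·cd³ — different.

No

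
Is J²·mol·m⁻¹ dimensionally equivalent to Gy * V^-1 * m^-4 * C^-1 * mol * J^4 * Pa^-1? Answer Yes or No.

Left side:
  J = kg·m²·s⁻².
  So J² = kg²·m⁴·s⁻⁴.
  Combining: J²·mol·m⁻¹ = (kg²·m⁴·s⁻⁴) · mol · m⁻¹ = kg²·m³·s⁻⁴·mol.
Right side:
  Gy = J/kg (absorbed dose = energy per mass),
      = m²·s⁻².
  V = W/A (potential = power per current),
      = kg·m²·s⁻³·A⁻¹.
  So V⁻¹ = kg⁻¹·m⁻²·s³·A.
  C = A·s = s·A (charge = current × time).
  So C⁻¹ = s⁻¹·A⁻¹.
  J = N·m (work = force × distance),
      = kg·m²·s⁻².
  So J⁴ = kg⁴·m⁸·s⁻⁸.
  Pa = N/m² (pressure = force per area),
      = kg·m⁻¹·s⁻².
  So Pa⁻¹ = kg⁻¹·m·s².
  Combining: Gy·V⁻¹·m⁻⁴·C⁻¹·mol·J⁴·Pa⁻¹ = (m²·s⁻²) · (kg⁻¹·m⁻²·s³·A) · m⁻⁴ · (s⁻¹·A⁻¹) · mol · (kg⁴·m⁸·s⁻⁸) · (kg⁻¹·m·s²) = kg²·m⁵·s⁻⁶·mol.
Left is kg²·m³·s⁻⁴·mol; right is kg²·m⁵·s⁻⁶·mol — different.

No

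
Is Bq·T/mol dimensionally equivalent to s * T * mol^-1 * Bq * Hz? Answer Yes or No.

Yes

Left side:
  Bq = s⁻¹.
  T = kg·s⁻²·A⁻¹.
  Combining: Bq·mol⁻¹·T = s⁻¹ · mol⁻¹ · (kg·s⁻²·A⁻¹) = kg·s⁻³·A⁻¹·mol⁻¹.
Right side:
  T = Wb/m² (flux density = flux per area),
      = kg·s⁻²·A⁻¹.
  Bq = 1/s = s⁻¹ (activity is decays per second).
  Hz = 1/s = s⁻¹ (frequency is cycles per second).
  Combining: s·T·mol⁻¹·Bq·Hz = s · (kg·s⁻²·A⁻¹) · mol⁻¹ · s⁻¹ · s⁻¹ = kg·s⁻³·A⁻¹·mol⁻¹.
Both reduce to kg·s⁻³·A⁻¹·mol⁻¹.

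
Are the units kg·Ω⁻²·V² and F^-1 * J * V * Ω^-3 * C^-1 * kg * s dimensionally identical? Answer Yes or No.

Left side:
  Ω = V/A (resistance = voltage per current),
      = kg·m²·s⁻³·A⁻².
  So Ω⁻² = kg⁻²·m⁻⁴·s⁶·A⁴.
  V = W/A (potential = power per current),
      = kg·m²·s⁻³·A⁻¹.
  So V² = kg²·m⁴·s⁻⁶·A⁻².
  Combining: kg·Ω⁻²·V² = kg · (kg⁻²·m⁻⁴·s⁶·A⁴) · (kg²·m⁴·s⁻⁶·A⁻²) = kg·A².
Right side:
  F = C/V (capacitance = charge per voltage),
      = A·s/(kg·m²·s⁻³·A⁻¹) (substituting C and V),
      = kg⁻¹·m⁻²·s⁴·A².
  So F⁻¹ = kg·m²·s⁻⁴·A⁻².
  J = N·m (work = force × distance),
      = kg·m²·s⁻².
  V = W/A (potential = power per current),
      = kg·m²·s⁻³·A⁻¹.
  Ω = V/A (resistance = voltage per current),
      = kg·m²·s⁻³·A⁻².
  So Ω⁻³ = kg⁻³·m⁻⁶·s⁹·A⁶.
  C = A·s = s·A (charge = current × time).
  So C⁻¹ = s⁻¹·A⁻¹.
  Combining: F⁻¹·J·V·Ω⁻³·C⁻¹·kg·s = (kg·m²·s⁻⁴·A⁻²) · (kg·m²·s⁻²) · (kg·m²·s⁻³·A⁻¹) · (kg⁻³·m⁻⁶·s⁹·A⁶) · (s⁻¹·A⁻¹) · kg · s = kg·A².
Both reduce to kg·A².

Yes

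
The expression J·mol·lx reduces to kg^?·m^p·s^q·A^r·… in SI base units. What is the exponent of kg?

J = N·m (work = force × distance),
    = kg·m²·s⁻².
lx = lm/m² (illuminance = luminous flux per area),
    = m⁻²·cd.
Combining: J·mol·lx = (kg·m²·s⁻²) · mol · (m⁻²·cd) = kg·s⁻²·mol·cd.
The exponent of kg is 1.

1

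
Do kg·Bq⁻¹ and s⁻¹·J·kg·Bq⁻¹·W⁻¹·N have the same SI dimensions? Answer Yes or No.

No

Left side:
  Bq = s⁻¹.
  So Bq⁻¹ = s.
  Combining: kg·Bq⁻¹ = kg · s = kg·s.
Right side:
  J = N·m (work = force × distance),
      = kg·m²·s⁻².
  Bq = 1/s = s⁻¹ (activity is decays per second).
  So Bq⁻¹ = s.
  W = J/s (power = energy per time),
      = kg·m²·s⁻³.
  So W⁻¹ = kg⁻¹·m⁻²·s³.
  N = kg·m/s² = kg·m·s⁻² (force = mass × acceleration).
  Combining: s⁻¹·J·kg·Bq⁻¹·W⁻¹·N = s⁻¹ · (kg·m²·s⁻²) · kg · s · (kg⁻¹·m⁻²·s³) · (kg·m·s⁻²) = kg²·m·s⁻¹.
Left is kg·s; right is kg²·m·s⁻¹ — different.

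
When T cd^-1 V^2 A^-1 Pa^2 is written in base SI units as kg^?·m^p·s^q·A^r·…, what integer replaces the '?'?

T = Wb/m² (flux density = flux per area),
    = kg·s⁻²·A⁻¹.
V = W/A (potential = power per current),
    = kg·m²·s⁻³·A⁻¹.
So V² = kg²·m⁴·s⁻⁶·A⁻².
Pa = N/m² (pressure = force per area),
    = kg·m⁻¹·s⁻².
So Pa² = kg²·m⁻²·s⁻⁴.
Combining: T·cd⁻¹·V²·A⁻¹·Pa² = (kg·s⁻²·A⁻¹) · cd⁻¹ · (kg²·m⁴·s⁻⁶·A⁻²) · A⁻¹ · (kg²·m⁻²·s⁻⁴) = kg⁵·m²·s⁻¹²·A⁻⁴·cd⁻¹.
The exponent of kg is 5.

5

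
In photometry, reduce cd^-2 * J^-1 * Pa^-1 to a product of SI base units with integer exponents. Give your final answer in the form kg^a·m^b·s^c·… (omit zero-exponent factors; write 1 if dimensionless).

kg⁻²·m⁻¹·s⁴·cd⁻²

J = N·m (work = force × distance),
    = kg·m²·s⁻².
So J⁻¹ = kg⁻¹·m⁻²·s².
Pa = N/m² (pressure = force per area),
    = kg·m⁻¹·s⁻².
So Pa⁻¹ = kg⁻¹·m·s².
Combining: cd⁻²·J⁻¹·Pa⁻¹ = cd⁻² · (kg⁻¹·m⁻²·s²) · (kg⁻¹·m·s²) = kg⁻²·m⁻¹·s⁴·cd⁻².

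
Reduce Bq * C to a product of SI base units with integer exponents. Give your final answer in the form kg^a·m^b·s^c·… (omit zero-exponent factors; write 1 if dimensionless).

A

Bq = s⁻¹.
C = s·A.
Combining: Bq·C = s⁻¹ · (s·A) = A.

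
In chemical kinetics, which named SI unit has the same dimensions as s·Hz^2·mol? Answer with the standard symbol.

Hz = s⁻¹.
So Hz² = s⁻².
Combining: s·Hz²·mol = s · s⁻² · mol = s⁻¹·mol.
s⁻¹·mol is the base-SI form of the katal.

kat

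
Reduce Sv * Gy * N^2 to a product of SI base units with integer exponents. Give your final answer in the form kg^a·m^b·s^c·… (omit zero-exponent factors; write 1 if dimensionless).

kg²·m⁶·s⁻⁸

Sv = m²·s⁻².
Gy = m²·s⁻².
N = kg·m·s⁻².
So N² = kg²·m²·s⁻⁴.
Combining: Sv·Gy·N² = (m²·s⁻²) · (m²·s⁻²) · (kg²·m²·s⁻⁴) = kg²·m⁶·s⁻⁸.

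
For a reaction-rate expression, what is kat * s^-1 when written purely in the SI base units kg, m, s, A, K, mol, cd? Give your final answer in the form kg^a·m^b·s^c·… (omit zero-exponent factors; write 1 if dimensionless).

s⁻²·mol

kat = mol/s = s⁻¹·mol (catalytic activity).
Combining: kat·s⁻¹ = (s⁻¹·mol) · s⁻¹ = s⁻²·mol.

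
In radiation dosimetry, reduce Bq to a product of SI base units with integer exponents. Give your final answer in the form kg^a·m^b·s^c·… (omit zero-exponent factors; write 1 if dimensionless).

Bq = s⁻¹.

s⁻¹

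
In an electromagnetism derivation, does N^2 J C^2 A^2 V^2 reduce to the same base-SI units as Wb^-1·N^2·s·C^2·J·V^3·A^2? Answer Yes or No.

Yes

Left side:
  N = kg·m/s² = kg·m·s⁻² (force = mass × acceleration).
  So N² = kg²·m²·s⁻⁴.
  J = N·m (work = force × distance),
      = kg·m²·s⁻².
  C = A·s = s·A (charge = current × time).
  So C² = s²·A².
  V = W/A (potential = power per current),
      = kg·m²·s⁻³·A⁻¹.
  So V² = kg²·m⁴·s⁻⁶·A⁻².
  Combining: N²·J·C²·A²·V² = (kg²·m²·s⁻⁴) · (kg·m²·s⁻²) · (s²·A²) · A² · (kg²·m⁴·s⁻⁶·A⁻²) = kg⁵·m⁸·s⁻¹⁰·A².
Right side:
  Wb = V·s (flux: a volt is a weber per second),
      = kg·m²·s⁻²·A⁻¹.
  So Wb⁻¹ = kg⁻¹·m⁻²·s²·A.
  N = kg·m/s² = kg·m·s⁻² (force = mass × acceleration).
  So N² = kg²·m²·s⁻⁴.
  C = A·s = s·A (charge = current × time).
  So C² = s²·A².
  J = N·m (work = force × distance),
      = kg·m²·s⁻².
  V = W/A (potential = power per current),
      = kg·m²·s⁻³·A⁻¹.
  So V³ = kg³·m⁶·s⁻⁹·A⁻³.
  Combining: Wb⁻¹·N²·s·C²·J·V³·A² = (kg⁻¹·m⁻²·s²·A) · (kg²·m²·s⁻⁴) · s · (s²·A²) · (kg·m²·s⁻²) · (kg³·m⁶·s⁻⁹·A⁻³) · A² = kg⁵·m⁸·s⁻¹⁰·A².
Both reduce to kg⁵·m⁸·s⁻¹⁰·A².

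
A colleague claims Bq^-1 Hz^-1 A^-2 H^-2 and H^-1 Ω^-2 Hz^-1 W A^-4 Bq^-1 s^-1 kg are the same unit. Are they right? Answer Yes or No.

Left side:
  Bq = s⁻¹.
  So Bq⁻¹ = s.
  Hz = s⁻¹.
  So Hz⁻¹ = s.
  H = kg·m²·s⁻²·A⁻².
  So H⁻² = kg⁻²·m⁻⁴·s⁴·A⁴.
  Combining: Bq⁻¹·Hz⁻¹·A⁻²·H⁻² = s · s · A⁻² · (kg⁻²·m⁻⁴·s⁴·A⁴) = kg⁻²·m⁻⁴·s⁶·A².
Right side:
  H = kg·m²·s⁻²·A⁻².
  So H⁻¹ = kg⁻¹·m⁻²·s²·A².
  Ω = kg·m²·s⁻³·A⁻².
  So Ω⁻² = kg⁻²·m⁻⁴·s⁶·A⁴.
  Hz = s⁻¹.
  So Hz⁻¹ = s.
  W = kg·m²·s⁻³.
  Bq = s⁻¹.
  So Bq⁻¹ = s.
  Combining: H⁻¹·Ω⁻²·Hz⁻¹·W·A⁻⁴·Bq⁻¹·s⁻¹·kg = (kg⁻¹·m⁻²·s²·A²) · (kg⁻²·m⁻⁴·s⁶·A⁴) · s · (kg·m²·s⁻³) · A⁻⁴ · s · s⁻¹ · kg = kg⁻¹·m⁻⁴·s⁶·A².
Left is kg⁻²·m⁻⁴·s⁶·A²; right is kg⁻¹·m⁻⁴·s⁶·A² — different.

No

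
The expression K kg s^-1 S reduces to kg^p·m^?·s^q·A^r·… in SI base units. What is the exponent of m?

-2

S = kg⁻¹·m⁻²·s³·A².
Combining: K·kg·s⁻¹·S = K · kg · s⁻¹ · (kg⁻¹·m⁻²·s³·A²) = m⁻²·s²·A²·K.
The exponent of m is -2.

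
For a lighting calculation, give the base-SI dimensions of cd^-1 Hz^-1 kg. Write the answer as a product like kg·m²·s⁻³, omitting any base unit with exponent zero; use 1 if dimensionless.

Hz = 1/s = s⁻¹ (frequency is cycles per second).
So Hz⁻¹ = s.
Combining: cd⁻¹·Hz⁻¹·kg = cd⁻¹ · s · kg = kg·s·cd⁻¹.

kg·s·cd⁻¹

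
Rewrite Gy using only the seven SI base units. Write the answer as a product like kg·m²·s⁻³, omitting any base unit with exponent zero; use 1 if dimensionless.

Gy = J/kg (absorbed dose = energy per mass),
    = m²·s⁻².

m²·s⁻²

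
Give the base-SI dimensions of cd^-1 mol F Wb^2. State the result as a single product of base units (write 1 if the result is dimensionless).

F = C/V (capacitance = charge per voltage),
    = A·s/(kg·m²·s⁻³·A⁻¹) (substituting C and V),
    = kg⁻¹·m⁻²·s⁴·A².
Wb = V·s (flux: a volt is a weber per second),
    = kg·m²·s⁻²·A⁻¹.
So Wb² = kg²·m⁴·s⁻⁴·A⁻².
Combining: cd⁻¹·mol·F·Wb² = cd⁻¹ · mol · (kg⁻¹·m⁻²·s⁴·A²) · (kg²·m⁴·s⁻⁴·A⁻²) = kg·m²·mol·cd⁻¹.

kg·m²·mol·cd⁻¹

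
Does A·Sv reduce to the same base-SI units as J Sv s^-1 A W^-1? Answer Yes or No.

Yes

Left side:
  Sv = J/kg (equivalent dose = energy per mass),
      = m²·s⁻².
  Combining: A·Sv = A · (m²·s⁻²) = m²·s⁻²·A.
Right side:
  J = kg·m²·s⁻².
  Sv = m²·s⁻².
  W = kg·m²·s⁻³.
  So W⁻¹ = kg⁻¹·m⁻²·s³.
  Combining: J·Sv·s⁻¹·A·W⁻¹ = (kg·m²·s⁻²) · (m²·s⁻²) · s⁻¹ · A · (kg⁻¹·m⁻²·s³) = m²·s⁻²·A.
Both reduce to m²·s⁻²·A.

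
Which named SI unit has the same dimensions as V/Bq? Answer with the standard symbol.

Wb

V = W/A (potential = power per current),
    = kg·m²·s⁻³·A⁻¹.
Bq = 1/s = s⁻¹ (activity is decays per second).
So Bq⁻¹ = s.
Combining: V·Bq⁻¹ = (kg·m²·s⁻³·A⁻¹) · s = kg·m²·s⁻²·A⁻¹.
kg·m²·s⁻²·A⁻¹ is the base-SI form of the weber.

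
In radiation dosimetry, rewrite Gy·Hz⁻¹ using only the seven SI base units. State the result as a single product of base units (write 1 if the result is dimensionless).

m²·s⁻¹

Gy = J/kg (absorbed dose = energy per mass),
    = m²·s⁻².
Hz = 1/s = s⁻¹ (frequency is cycles per second).
So Hz⁻¹ = s.
Combining: Gy·Hz⁻¹ = (m²·s⁻²) · s = m²·s⁻¹.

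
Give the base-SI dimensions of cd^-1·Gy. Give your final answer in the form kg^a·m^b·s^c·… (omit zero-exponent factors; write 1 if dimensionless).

Gy = m²·s⁻².
Combining: cd⁻¹·Gy = cd⁻¹ · (m²·s⁻²) = m²·s⁻²·cd⁻¹.

m²·s⁻²·cd⁻¹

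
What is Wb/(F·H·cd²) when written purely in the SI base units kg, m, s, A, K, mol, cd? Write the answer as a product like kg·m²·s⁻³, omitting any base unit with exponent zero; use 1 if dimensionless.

F = C/V (capacitance = charge per voltage),
    = A·s/(kg·m²·s⁻³·A⁻¹) (substituting C and V),
    = kg⁻¹·m⁻²·s⁴·A².
So F⁻¹ = kg·m²·s⁻⁴·A⁻².
Wb = V·s (flux: a volt is a weber per second),
    = kg·m²·s⁻²·A⁻¹.
H = Wb/A (inductance = flux per current),
    = kg·m²·s⁻²·A⁻².
So H⁻¹ = kg⁻¹·m⁻²·s²·A².
Combining: F⁻¹·Wb·H⁻¹·cd⁻² = (kg·m²·s⁻⁴·A⁻²) · (kg·m²·s⁻²·A⁻¹) · (kg⁻¹·m⁻²·s²·A²) · cd⁻² = kg·m²·s⁻⁴·A⁻¹·cd⁻².

kg·m²·s⁻⁴·A⁻¹·cd⁻²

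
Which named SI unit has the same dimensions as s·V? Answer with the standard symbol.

Wb

V = W/A (potential = power per current),
    = kg·m²·s⁻³·A⁻¹.
Combining: s·V = s · (kg·m²·s⁻³·A⁻¹) = kg·m²·s⁻²·A⁻¹.
kg·m²·s⁻²·A⁻¹ is the base-SI form of the weber.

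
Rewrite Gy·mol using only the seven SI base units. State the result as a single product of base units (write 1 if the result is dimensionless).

m²·s⁻²·mol

Gy = m²·s⁻².
Combining: Gy·mol = (m²·s⁻²) · mol = m²·s⁻²·mol.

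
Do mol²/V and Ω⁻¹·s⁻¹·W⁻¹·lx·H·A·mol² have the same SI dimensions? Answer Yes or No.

Left side:
  V = W/A (potential = power per current),
      = kg·m²·s⁻³·A⁻¹.
  So V⁻¹ = kg⁻¹·m⁻²·s³·A.
  Combining: V⁻¹·mol² = (kg⁻¹·m⁻²·s³·A) · mol² = kg⁻¹·m⁻²·s³·A·mol².
Right side:
  Ω = kg·m²·s⁻³·A⁻².
  So Ω⁻¹ = kg⁻¹·m⁻²·s³·A².
  W = kg·m²·s⁻³.
  So W⁻¹ = kg⁻¹·m⁻²·s³.
  lx = m⁻²·cd.
  H = kg·m²·s⁻²·A⁻².
  Combining: Ω⁻¹·s⁻¹·W⁻¹·lx·H·A·mol² = (kg⁻¹·m⁻²·s³·A²) · s⁻¹ · (kg⁻¹·m⁻²·s³) · (m⁻²·cd) · (kg·m²·s⁻²·A⁻²) · A · mol² = kg⁻¹·m⁻⁴·s³·A·mol²·cd.
Left is kg⁻¹·m⁻²·s³·A·mol²; right is kg⁻¹·m⁻⁴·s³·A·mol²·cd — different.

No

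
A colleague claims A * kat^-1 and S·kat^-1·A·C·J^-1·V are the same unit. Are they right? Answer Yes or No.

Left side:
  kat = s⁻¹·mol.
  So kat⁻¹ = s·mol⁻¹.
  Combining: A·kat⁻¹ = A · (s·mol⁻¹) = s·A·mol⁻¹.
Right side:
  S = 1/Ω (conductance is reciprocal resistance),
      = kg⁻¹·m⁻²·s³·A².
  kat = mol/s = s⁻¹·mol (catalytic activity).
  So kat⁻¹ = s·mol⁻¹.
  C = A·s = s·A (charge = current × time).
  J = N·m (work = force × distance),
      = kg·m²·s⁻².
  So J⁻¹ = kg⁻¹·m⁻²·s².
  V = W/A (potential = power per current),
      = kg·m²·s⁻³·A⁻¹.
  Combining: S·kat⁻¹·A·C·J⁻¹·V = (kg⁻¹·m⁻²·s³·A²) · (s·mol⁻¹) · A · (s·A) · (kg⁻¹·m⁻²·s²) · (kg·m²·s⁻³·A⁻¹) = kg⁻¹·m⁻²·s⁴·A³·mol⁻¹.
Left is s·A·mol⁻¹; right is kg⁻¹·m⁻²·s⁴·A³·mol⁻¹ — different.

No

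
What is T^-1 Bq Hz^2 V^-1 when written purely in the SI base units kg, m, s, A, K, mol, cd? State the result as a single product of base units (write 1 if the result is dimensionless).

kg⁻²·m⁻²·s²·A²

T = Wb/m² (flux density = flux per area),
    = kg·s⁻²·A⁻¹.
So T⁻¹ = kg⁻¹·s²·A.
Bq = 1/s = s⁻¹ (activity is decays per second).
Hz = 1/s = s⁻¹ (frequency is cycles per second).
So Hz² = s⁻².
V = W/A (potential = power per current),
    = kg·m²·s⁻³·A⁻¹.
So V⁻¹ = kg⁻¹·m⁻²·s³·A.
Combining: T⁻¹·Bq·Hz²·V⁻¹ = (kg⁻¹·s²·A) · s⁻¹ · s⁻² · (kg⁻¹·m⁻²·s³·A) = kg⁻²·m⁻²·s²·A².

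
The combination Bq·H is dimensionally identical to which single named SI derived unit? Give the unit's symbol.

Ω

Bq = 1/s = s⁻¹ (activity is decays per second).
H = Wb/A (inductance = flux per current),
    = kg·m²·s⁻²·A⁻².
Combining: Bq·H = s⁻¹ · (kg·m²·s⁻²·A⁻²) = kg·m²·s⁻³·A⁻².
kg·m²·s⁻³·A⁻² is the base-SI form of the ohm.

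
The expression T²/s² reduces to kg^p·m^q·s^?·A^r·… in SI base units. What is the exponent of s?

T = Wb/m² (flux density = flux per area),
    = kg·s⁻²·A⁻¹.
So T² = kg²·s⁻⁴·A⁻².
Combining: s⁻²·T² = s⁻² · (kg²·s⁻⁴·A⁻²) = kg²·s⁻⁶·A⁻².
The exponent of s is -6.

-6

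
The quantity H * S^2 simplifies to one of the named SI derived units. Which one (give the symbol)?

H = Wb/A (inductance = flux per current),
    = kg·m²·s⁻²·A⁻².
S = 1/Ω (conductance is reciprocal resistance),
    = kg⁻¹·m⁻²·s³·A².
So S² = kg⁻²·m⁻⁴·s⁶·A⁴.
Combining: H·S² = (kg·m²·s⁻²·A⁻²) · (kg⁻²·m⁻⁴·s⁶·A⁴) = kg⁻¹·m⁻²·s⁴·A².
kg⁻¹·m⁻²·s⁴·A² is the base-SI form of the farad.

F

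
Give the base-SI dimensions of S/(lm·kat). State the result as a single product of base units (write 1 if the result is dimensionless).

lm = cd·sr = cd (luminous flux; sr is dimensionless).
So lm⁻¹ = cd⁻¹.
S = 1/Ω (conductance is reciprocal resistance),
    = kg⁻¹·m⁻²·s³·A².
kat = mol/s = s⁻¹·mol (catalytic activity).
So kat⁻¹ = s·mol⁻¹.
Combining: lm⁻¹·S·kat⁻¹ = cd⁻¹ · (kg⁻¹·m⁻²·s³·A²) · (s·mol⁻¹) = kg⁻¹·m⁻²·s⁴·A²·mol⁻¹·cd⁻¹.

kg⁻¹·m⁻²·s⁴·A²·mol⁻¹·cd⁻¹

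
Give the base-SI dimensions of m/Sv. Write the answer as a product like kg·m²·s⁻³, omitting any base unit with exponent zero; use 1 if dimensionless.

m⁻¹·s²

Sv = J/kg (equivalent dose = energy per mass),
    = m²·s⁻².
So Sv⁻¹ = m⁻²·s².
Combining: m·Sv⁻¹ = m · (m⁻²·s²) = m⁻¹·s².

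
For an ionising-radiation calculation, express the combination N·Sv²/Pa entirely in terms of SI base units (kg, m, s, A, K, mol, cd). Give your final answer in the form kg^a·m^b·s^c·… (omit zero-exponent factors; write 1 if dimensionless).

m⁶·s⁻⁴

N = kg·m·s⁻².
Pa = kg·m⁻¹·s⁻².
So Pa⁻¹ = kg⁻¹·m·s².
Sv = m²·s⁻².
So Sv² = m⁴·s⁻⁴.
Combining: N·Pa⁻¹·Sv² = (kg·m·s⁻²) · (kg⁻¹·m·s²) · (m⁴·s⁻⁴) = m⁶·s⁻⁴.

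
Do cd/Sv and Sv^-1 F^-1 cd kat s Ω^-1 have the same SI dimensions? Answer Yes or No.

Left side:
  Sv = m²·s⁻².
  So Sv⁻¹ = m⁻²·s².
  Combining: cd·Sv⁻¹ = cd · (m⁻²·s²) = m⁻²·s²·cd.
Right side:
  Sv = J/kg (equivalent dose = energy per mass),
      = m²·s⁻².
  So Sv⁻¹ = m⁻²·s².
  F = C/V (capacitance = charge per voltage),
      = A·s/(kg·m²·s⁻³·A⁻¹) (substituting C and V),
      = kg⁻¹·m⁻²·s⁴·A².
  So F⁻¹ = kg·m²·s⁻⁴·A⁻².
  kat = mol/s = s⁻¹·mol (catalytic activity).
  Ω = V/A (resistance = voltage per current),
      = kg·m²·s⁻³·A⁻².
  So Ω⁻¹ = kg⁻¹·m⁻²·s³·A².
  Combining: Sv⁻¹·F⁻¹·cd·kat·s·Ω⁻¹ = (m⁻²·s²) · (kg·m²·s⁻⁴·A⁻²) · cd · (s⁻¹·mol) · s · (kg⁻¹·m⁻²·s³·A²) = m⁻²·s·mol·cd.
Left is m⁻²·s²·cd; right is m⁻²·s·mol·cd — different.

No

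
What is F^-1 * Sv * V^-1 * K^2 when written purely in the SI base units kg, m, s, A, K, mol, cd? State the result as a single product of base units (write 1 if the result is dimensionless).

F = C/V (capacitance = charge per voltage),
    = A·s/(kg·m²·s⁻³·A⁻¹) (substituting C and V),
    = kg⁻¹·m⁻²·s⁴·A².
So F⁻¹ = kg·m²·s⁻⁴·A⁻².
Sv = J/kg (equivalent dose = energy per mass),
    = m²·s⁻².
V = W/A (potential = power per current),
    = kg·m²·s⁻³·A⁻¹.
So V⁻¹ = kg⁻¹·m⁻²·s³·A.
Combining: F⁻¹·Sv·V⁻¹·K² = (kg·m²·s⁻⁴·A⁻²) · (m²·s⁻²) · (kg⁻¹·m⁻²·s³·A) · K² = m²·s⁻³·A⁻¹·K².

m²·s⁻³·A⁻¹·K²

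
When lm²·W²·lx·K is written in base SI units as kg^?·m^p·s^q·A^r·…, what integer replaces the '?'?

lm = cd·sr = cd (luminous flux; sr is dimensionless).
So lm² = cd².
W = J/s (power = energy per time),
    = kg·m²·s⁻³.
So W² = kg²·m⁴·s⁻⁶.
lx = lm/m² (illuminance = luminous flux per area),
    = m⁻²·cd.
Combining: lm²·W²·lx·K = cd² · (kg²·m⁴·s⁻⁶) · (m⁻²·cd) · K = kg²·m²·s⁻⁶·K·cd³.
The exponent of kg is 2.

2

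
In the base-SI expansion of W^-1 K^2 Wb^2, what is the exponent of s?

-1

W = J/s (power = energy per time),
    = kg·m²·s⁻³.
So W⁻¹ = kg⁻¹·m⁻²·s³.
Wb = V·s (flux: a volt is a weber per second),
    = kg·m²·s⁻²·A⁻¹.
So Wb² = kg²·m⁴·s⁻⁴·A⁻².
Combining: W⁻¹·K²·Wb² = (kg⁻¹·m⁻²·s³) · K² · (kg²·m⁴·s⁻⁴·A⁻²) = kg·m²·s⁻¹·A⁻²·K².
The exponent of s is -1.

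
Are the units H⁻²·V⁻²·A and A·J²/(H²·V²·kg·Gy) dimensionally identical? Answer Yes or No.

No

Left side:
  H = kg·m²·s⁻²·A⁻².
  So H⁻² = kg⁻²·m⁻⁴·s⁴·A⁴.
  V = kg·m²·s⁻³·A⁻¹.
  So V⁻² = kg⁻²·m⁻⁴·s⁶·A².
  Combining: H⁻²·V⁻²·A = (kg⁻²·m⁻⁴·s⁴·A⁴) · (kg⁻²·m⁻⁴·s⁶·A²) · A = kg⁻⁴·m⁻⁸·s¹⁰·A⁷.
Right side:
  H = kg·m²·s⁻²·A⁻².
  So H⁻² = kg⁻²·m⁻⁴·s⁴·A⁴.
  V = kg·m²·s⁻³·A⁻¹.
  So V⁻² = kg⁻²·m⁻⁴·s⁶·A².
  J = kg·m²·s⁻².
  So J² = kg²·m⁴·s⁻⁴.
  Gy = m²·s⁻².
  So Gy⁻¹ = m⁻²·s².
  Combining: A·H⁻²·V⁻²·kg⁻¹·J²·Gy⁻¹ = A · (kg⁻²·m⁻⁴·s⁴·A⁴) · (kg⁻²·m⁻⁴·s⁶·A²) · kg⁻¹ · (kg²·m⁴·s⁻⁴) · (m⁻²·s²) = kg⁻³·m⁻⁶·s⁸·A⁷.
Left is kg⁻⁴·m⁻⁸·s¹⁰·A⁷; right is kg⁻³·m⁻⁶·s⁸·A⁷ — different.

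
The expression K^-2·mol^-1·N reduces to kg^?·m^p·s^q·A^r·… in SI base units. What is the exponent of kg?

1

N = kg·m·s⁻².
Combining: K⁻²·mol⁻¹·N = K⁻² · mol⁻¹ · (kg·m·s⁻²) = kg·m·s⁻²·K⁻²·mol⁻¹.
The exponent of kg is 1.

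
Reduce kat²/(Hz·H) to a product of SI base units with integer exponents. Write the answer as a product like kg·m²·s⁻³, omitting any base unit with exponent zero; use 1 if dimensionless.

kg⁻¹·m⁻²·s·A²·mol²

Hz = 1/s = s⁻¹ (frequency is cycles per second).
So Hz⁻¹ = s.
kat = mol/s = s⁻¹·mol (catalytic activity).
So kat² = s⁻²·mol².
H = Wb/A (inductance = flux per current),
    = kg·m²·s⁻²·A⁻².
So H⁻¹ = kg⁻¹·m⁻²·s²·A².
Combining: Hz⁻¹·kat²·H⁻¹ = s · (s⁻²·mol²) · (kg⁻¹·m⁻²·s²·A²) = kg⁻¹·m⁻²·s·A²·mol².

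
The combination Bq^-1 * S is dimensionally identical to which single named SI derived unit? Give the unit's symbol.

Bq = s⁻¹.
So Bq⁻¹ = s.
S = kg⁻¹·m⁻²·s³·A².
Combining: Bq⁻¹·S = s · (kg⁻¹·m⁻²·s³·A²) = kg⁻¹·m⁻²·s⁴·A².
kg⁻¹·m⁻²·s⁴·A² is the base-SI form of the farad.

F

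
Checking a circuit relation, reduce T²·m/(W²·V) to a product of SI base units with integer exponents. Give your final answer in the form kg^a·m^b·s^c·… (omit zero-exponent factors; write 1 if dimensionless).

kg⁻¹·m⁻⁵·s⁵·A⁻¹

T = Wb/m² (flux density = flux per area),
    = kg·s⁻²·A⁻¹.
So T² = kg²·s⁻⁴·A⁻².
W = J/s (power = energy per time),
    = kg·m²·s⁻³.
So W⁻² = kg⁻²·m⁻⁴·s⁶.
V = W/A (potential = power per current),
    = kg·m²·s⁻³·A⁻¹.
So V⁻¹ = kg⁻¹·m⁻²·s³·A.
Combining: T²·m·W⁻²·V⁻¹ = (kg²·s⁻⁴·A⁻²) · m · (kg⁻²·m⁻⁴·s⁶) · (kg⁻¹·m⁻²·s³·A) = kg⁻¹·m⁻⁵·s⁵·A⁻¹.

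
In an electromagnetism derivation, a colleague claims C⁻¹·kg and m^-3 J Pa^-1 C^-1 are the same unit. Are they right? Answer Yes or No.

No

Left side:
  C = A·s = s·A (charge = current × time).
  So C⁻¹ = s⁻¹·A⁻¹.
  Combining: C⁻¹·kg = (s⁻¹·A⁻¹) · kg = kg·s⁻¹·A⁻¹.
Right side:
  J = N·m (work = force × distance),
      = kg·m²·s⁻².
  Pa = N/m² (pressure = force per area),
      = kg·m⁻¹·s⁻².
  So Pa⁻¹ = kg⁻¹·m·s².
  C = A·s = s·A (charge = current × time).
  So C⁻¹ = s⁻¹·A⁻¹.
  Combining: m⁻³·J·Pa⁻¹·C⁻¹ = m⁻³ · (kg·m²·s⁻²) · (kg⁻¹·m·s²) · (s⁻¹·A⁻¹) = s⁻¹·A⁻¹.
Left is kg·s⁻¹·A⁻¹; right is s⁻¹·A⁻¹ — different.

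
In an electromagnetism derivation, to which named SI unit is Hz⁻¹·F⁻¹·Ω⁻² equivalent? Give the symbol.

S

Hz = 1/s = s⁻¹ (frequency is cycles per second).
So Hz⁻¹ = s.
F = C/V (capacitance = charge per voltage),
    = A·s/(kg·m²·s⁻³·A⁻¹) (substituting C and V),
    = kg⁻¹·m⁻²·s⁴·A².
So F⁻¹ = kg·m²·s⁻⁴·A⁻².
Ω = V/A (resistance = voltage per current),
    = kg·m²·s⁻³·A⁻².
So Ω⁻² = kg⁻²·m⁻⁴·s⁶·A⁴.
Combining: Hz⁻¹·F⁻¹·Ω⁻² = s · (kg·m²·s⁻⁴·A⁻²) · (kg⁻²·m⁻⁴·s⁶·A⁴) = kg⁻¹·m⁻²·s³·A².
kg⁻¹·m⁻²·s³·A² is the base-SI form of the siemens.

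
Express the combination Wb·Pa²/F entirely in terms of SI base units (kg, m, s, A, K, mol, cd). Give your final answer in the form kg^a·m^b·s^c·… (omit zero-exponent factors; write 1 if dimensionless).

Wb = V·s (flux: a volt is a weber per second),
    = kg·m²·s⁻²·A⁻¹.
Pa = N/m² (pressure = force per area),
    = kg·m⁻¹·s⁻².
So Pa² = kg²·m⁻²·s⁻⁴.
F = C/V (capacitance = charge per voltage),
    = A·s/(kg·m²·s⁻³·A⁻¹) (substituting C and V),
    = kg⁻¹·m⁻²·s⁴·A².
So F⁻¹ = kg·m²·s⁻⁴·A⁻².
Combining: Wb·Pa²·F⁻¹ = (kg·m²·s⁻²·A⁻¹) · (kg²·m⁻²·s⁻⁴) · (kg·m²·s⁻⁴·A⁻²) = kg⁴·m²·s⁻¹⁰·A⁻³.

kg⁴·m²·s⁻¹⁰·A⁻³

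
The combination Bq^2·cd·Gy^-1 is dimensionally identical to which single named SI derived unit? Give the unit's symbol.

lx

Bq = 1/s = s⁻¹ (activity is decays per second).
So Bq² = s⁻².
Gy = J/kg (absorbed dose = energy per mass),
    = m²·s⁻².
So Gy⁻¹ = m⁻²·s².
Combining: Bq²·cd·Gy⁻¹ = s⁻² · cd · (m⁻²·s²) = m⁻²·cd.
m⁻²·cd is the base-SI form of the lux.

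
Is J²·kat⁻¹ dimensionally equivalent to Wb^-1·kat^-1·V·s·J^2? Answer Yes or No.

Yes

Left side:
  J = N·m (work = force × distance),
      = kg·m²·s⁻².
  So J² = kg²·m⁴·s⁻⁴.
  kat = mol/s = s⁻¹·mol (catalytic activity).
  So kat⁻¹ = s·mol⁻¹.
  Combining: J²·kat⁻¹ = (kg²·m⁴·s⁻⁴) · (s·mol⁻¹) = kg²·m⁴·s⁻³·mol⁻¹.
Right side:
  Wb = kg·m²·s⁻²·A⁻¹.
  So Wb⁻¹ = kg⁻¹·m⁻²·s²·A.
  kat = s⁻¹·mol.
  So kat⁻¹ = s·mol⁻¹.
  V = kg·m²·s⁻³·A⁻¹.
  J = kg·m²·s⁻².
  So J² = kg²·m⁴·s⁻⁴.
  Combining: Wb⁻¹·kat⁻¹·V·s·J² = (kg⁻¹·m⁻²·s²·A) · (s·mol⁻¹) · (kg·m²·s⁻³·A⁻¹) · s · (kg²·m⁴·s⁻⁴) = kg²·m⁴·s⁻³·mol⁻¹.
Both reduce to kg²·m⁴·s⁻³·mol⁻¹.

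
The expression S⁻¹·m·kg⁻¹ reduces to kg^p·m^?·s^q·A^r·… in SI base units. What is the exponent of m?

S = 1/Ω (conductance is reciprocal resistance),
    = kg⁻¹·m⁻²·s³·A².
So S⁻¹ = kg·m²·s⁻³·A⁻².
Combining: S⁻¹·m·kg⁻¹ = (kg·m²·s⁻³·A⁻²) · m · kg⁻¹ = m³·s⁻³·A⁻².
The exponent of m is 3.

3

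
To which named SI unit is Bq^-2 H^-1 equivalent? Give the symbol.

Bq = 1/s = s⁻¹ (activity is decays per second).
So Bq⁻² = s².
H = Wb/A (inductance = flux per current),
    = kg·m²·s⁻²·A⁻².
So H⁻¹ = kg⁻¹·m⁻²·s²·A².
Combining: Bq⁻²·H⁻¹ = s² · (kg⁻¹·m⁻²·s²·A²) = kg⁻¹·m⁻²·s⁴·A².
kg⁻¹·m⁻²·s⁴·A² is the base-SI form of the farad.

F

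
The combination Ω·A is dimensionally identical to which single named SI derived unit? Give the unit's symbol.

Ω = V/A (resistance = voltage per current),
    = kg·m²·s⁻³·A⁻².
Combining: Ω·A = (kg·m²·s⁻³·A⁻²) · A = kg·m²·s⁻³·A⁻¹.
kg·m²·s⁻³·A⁻¹ is the base-SI form of the volt.

V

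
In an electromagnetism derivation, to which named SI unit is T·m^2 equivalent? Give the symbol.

T = kg·s⁻²·A⁻¹.
Combining: T·m² = (kg·s⁻²·A⁻¹) · m² = kg·m²·s⁻²·A⁻¹.
kg·m²·s⁻²·A⁻¹ is the base-SI form of the weber.

Wb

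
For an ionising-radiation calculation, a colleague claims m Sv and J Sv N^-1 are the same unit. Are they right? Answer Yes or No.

Yes

Left side:
  Sv = m²·s⁻².
  Combining: m·Sv = m · (m²·s⁻²) = m³·s⁻².
Right side:
  J = N·m (work = force × distance),
      = kg·m²·s⁻².
  Sv = J/kg (equivalent dose = energy per mass),
      = m²·s⁻².
  N = kg·m/s² = kg·m·s⁻² (force = mass × acceleration).
  So N⁻¹ = kg⁻¹·m⁻¹·s².
  Combining: J·Sv·N⁻¹ = (kg·m²·s⁻²) · (m²·s⁻²) · (kg⁻¹·m⁻¹·s²) = m³·s⁻².
Both reduce to m³·s⁻².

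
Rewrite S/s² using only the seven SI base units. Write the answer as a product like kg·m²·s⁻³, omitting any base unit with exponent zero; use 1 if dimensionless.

S = 1/Ω (conductance is reciprocal resistance),
    = kg⁻¹·m⁻²·s³·A².
Combining: S·s⁻² = (kg⁻¹·m⁻²·s³·A²) · s⁻² = kg⁻¹·m⁻²·s·A².

kg⁻¹·m⁻²·s·A²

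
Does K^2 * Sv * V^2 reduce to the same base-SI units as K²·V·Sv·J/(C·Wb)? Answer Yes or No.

Left side:
  Sv = J/kg (equivalent dose = energy per mass),
      = m²·s⁻².
  V = W/A (potential = power per current),
      = kg·m²·s⁻³·A⁻¹.
  So V² = kg²·m⁴·s⁻⁶·A⁻².
  Combining: K²·Sv·V² = K² · (m²·s⁻²) · (kg²·m⁴·s⁻⁶·A⁻²) = kg²·m⁶·s⁻⁸·A⁻²·K².
Right side:
  V = kg·m²·s⁻³·A⁻¹.
  Sv = m²·s⁻².
  C = s·A.
  So C⁻¹ = s⁻¹·A⁻¹.
  J = kg·m²·s⁻².
  Wb = kg·m²·s⁻²·A⁻¹.
  So Wb⁻¹ = kg⁻¹·m⁻²·s²·A.
  Combining: K²·V·Sv·C⁻¹·J·Wb⁻¹ = K² · (kg·m²·s⁻³·A⁻¹) · (m²·s⁻²) · (s⁻¹·A⁻¹) · (kg·m²·s⁻²) · (kg⁻¹·m⁻²·s²·A) = kg·m⁴·s⁻⁶·A⁻¹·K².
Left is kg²·m⁶·s⁻⁸·A⁻²·K²; right is kg·m⁴·s⁻⁶·A⁻¹·K² — different.

No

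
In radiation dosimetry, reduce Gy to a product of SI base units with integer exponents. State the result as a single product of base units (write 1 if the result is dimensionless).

Gy = J/kg (absorbed dose = energy per mass),
    = m²·s⁻².

m²·s⁻²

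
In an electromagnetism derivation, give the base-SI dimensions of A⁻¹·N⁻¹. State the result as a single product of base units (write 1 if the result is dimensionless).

N = kg·m/s² = kg·m·s⁻² (force = mass × acceleration).
So N⁻¹ = kg⁻¹·m⁻¹·s².
Combining: A⁻¹·N⁻¹ = A⁻¹ · (kg⁻¹·m⁻¹·s²) = kg⁻¹·m⁻¹·s²·A⁻¹.

kg⁻¹·m⁻¹·s²·A⁻¹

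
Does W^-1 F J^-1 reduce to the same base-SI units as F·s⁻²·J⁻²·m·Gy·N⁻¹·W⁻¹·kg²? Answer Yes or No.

Yes

Left side:
  W = kg·m²·s⁻³.
  So W⁻¹ = kg⁻¹·m⁻²·s³.
  F = kg⁻¹·m⁻²·s⁴·A².
  J = kg·m²·s⁻².
  So J⁻¹ = kg⁻¹·m⁻²·s².
  Combining: W⁻¹·F·J⁻¹ = (kg⁻¹·m⁻²·s³) · (kg⁻¹·m⁻²·s⁴·A²) · (kg⁻¹·m⁻²·s²) = kg⁻³·m⁻⁶·s⁹·A².
Right side:
  F = kg⁻¹·m⁻²·s⁴·A².
  J = kg·m²·s⁻².
  So J⁻² = kg⁻²·m⁻⁴·s⁴.
  Gy = m²·s⁻².
  N = kg·m·s⁻².
  So N⁻¹ = kg⁻¹·m⁻¹·s².
  W = kg·m²·s⁻³.
  So W⁻¹ = kg⁻¹·m⁻²·s³.
  Combining: F·s⁻²·J⁻²·m·Gy·N⁻¹·W⁻¹·kg² = (kg⁻¹·m⁻²·s⁴·A²) · s⁻² · (kg⁻²·m⁻⁴·s⁴) · m · (m²·s⁻²) · (kg⁻¹·m⁻¹·s²) · (kg⁻¹·m⁻²·s³) · kg² = kg⁻³·m⁻⁶·s⁹·A².
Both reduce to kg⁻³·m⁻⁶·s⁹·A².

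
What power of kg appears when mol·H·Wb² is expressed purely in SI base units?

3

H = kg·m²·s⁻²·A⁻².
Wb = kg·m²·s⁻²·A⁻¹.
So Wb² = kg²·m⁴·s⁻⁴·A⁻².
Combining: mol·H·Wb² = mol · (kg·m²·s⁻²·A⁻²) · (kg²·m⁴·s⁻⁴·A⁻²) = kg³·m⁶·s⁻⁶·A⁻⁴·mol.
The exponent of kg is 3.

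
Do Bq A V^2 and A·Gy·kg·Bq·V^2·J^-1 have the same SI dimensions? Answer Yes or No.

Left side:
  Bq = s⁻¹.
  V = kg·m²·s⁻³·A⁻¹.
  So V² = kg²·m⁴·s⁻⁶·A⁻².
  Combining: Bq·A·V² = s⁻¹ · A · (kg²·m⁴·s⁻⁶·A⁻²) = kg²·m⁴·s⁻⁷·A⁻¹.
Right side:
  Gy = J/kg (absorbed dose = energy per mass),
      = m²·s⁻².
  Bq = 1/s = s⁻¹ (activity is decays per second).
  V = W/A (potential = power per current),
      = kg·m²·s⁻³·A⁻¹.
  So V² = kg²·m⁴·s⁻⁶·A⁻².
  J = N·m (work = force × distance),
      = kg·m²·s⁻².
  So J⁻¹ = kg⁻¹·m⁻²·s².
  Combining: A·Gy·kg·Bq·V²·J⁻¹ = A · (m²·s⁻²) · kg · s⁻¹ · (kg²·m⁴·s⁻⁶·A⁻²) · (kg⁻¹·m⁻²·s²) = kg²·m⁴·s⁻⁷·A⁻¹.
Both reduce to kg²·m⁴·s⁻⁷·A⁻¹.

Yes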